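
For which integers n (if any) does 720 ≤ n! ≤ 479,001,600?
6, 7, 8, 9, 10, 11, 12

Reasoning: n! is strictly increasing; 6! = 720 and 12! = 479,001,600, so valid n = 6, 7, 8, 9, 10, 11, 12.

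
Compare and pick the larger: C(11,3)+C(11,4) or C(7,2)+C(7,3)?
First=495, Second=56.

Answer: C(11,3)+C(11,4)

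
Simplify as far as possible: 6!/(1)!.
720

Explanation: This equals 6×5×...×2 = 720.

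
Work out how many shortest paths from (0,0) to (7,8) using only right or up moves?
Choose 7 rights from 15 moves: C(15,7) = 6,435.
Final answer: 6,435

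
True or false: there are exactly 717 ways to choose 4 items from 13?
C(13,4) = 715 ≠ 717.
Final answer: False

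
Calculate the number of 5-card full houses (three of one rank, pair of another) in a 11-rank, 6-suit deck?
33,000

Explanation: Triple rank: 11. Triple suits: C(6,3)=20. Pair rank: 10. Pair suits: C(6,2)=15. Total: 33,000.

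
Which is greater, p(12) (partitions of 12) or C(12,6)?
C(12,6)
Pentagonal recurrence p(n) = p(n−1) + p(n−2) − p(n−5) − p(n−7) + …: p(12) = p(11) + p(10) − p(7) − p(5) + p(0) = 56 + 42 − 15 − 7 + 1 = 77; C(12,6) = 924.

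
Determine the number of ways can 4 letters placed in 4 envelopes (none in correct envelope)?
Using D(n) = (n-1)[D(n-1) + D(n-2)]:
D(4) = (4-1) × [D(3) + D(2)]
      = 3 × [2 + 1]
      = 3 × 3
      = 9
Final answer: 9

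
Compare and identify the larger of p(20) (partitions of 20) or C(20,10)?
C(20,10)

Reasoning: Pentagonal recurrence p(n) = p(n−1) + p(n−2) − p(n−5) − p(n−7) + …: p(20) = p(19) + p(18) − p(15) − p(13) + p(8) + p(5) = 490 + 385 − 176 − 101 + 22 + 7 = 627; C(20,10) = 184,756.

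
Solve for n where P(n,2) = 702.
27

Solution: P(n,2) = n(n−1) is increasing in n; n(n−1) ≈ (n−0.5)^2 = 702 gives n ≈ 27.0. Check: P(25,2) = 600, P(26,2) = 650, P(27,2) = 702 ✓. So n = 27.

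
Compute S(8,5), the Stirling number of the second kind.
Using the Stirling recurrence: S(n,k) = k·S(n-1,k) + S(n-1,k-1)
S(8,5) = 5·S(7,5) + S(7,4)
         = 5·140 + 350
         = 700 + 350
         = 1,050
Final answer: 1,050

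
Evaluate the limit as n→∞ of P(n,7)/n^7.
1

Reasoning: P(n,7) = n(n-1)···(n-6) ≈ n^7 for large n. Limit = 1.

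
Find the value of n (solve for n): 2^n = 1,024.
10

2^10 = 1,024, so n = 10.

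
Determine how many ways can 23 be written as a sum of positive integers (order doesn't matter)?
1,255

Solution: Pentagonal recurrence p(n) = p(n−1) + p(n−2) − p(n−5) − p(n−7) + …: p(23) = p(22) + p(21) − p(18) − p(16) + p(11) + p(8) − p(1) = 1,002 + 792 − 385 − 231 + 56 + 22 − 1 = 1,255.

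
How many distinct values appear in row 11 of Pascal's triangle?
6

Reasoning: Row 11 has entries C(11,0)..C(11,11); by symmetry C(11,k)=C(11,11-k), giving 6 distinct values.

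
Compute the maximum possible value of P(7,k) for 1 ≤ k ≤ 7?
5,040

P(7,k) increases in k, so maximum at k = 7: 7! = 5,040.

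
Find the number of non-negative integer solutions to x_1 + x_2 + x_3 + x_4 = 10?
C(10+4-1, 4-1) = 286.

Answer: 286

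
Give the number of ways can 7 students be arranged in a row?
5,040

Solution: Arrangements of 7 distinct objects: 7! = 5,040.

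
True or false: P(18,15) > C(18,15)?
True

P(18,15) = 1,067,062,284,288,000 and C(18,15) = 816; P(n,r) = r! × C(n,r) so P > C whenever r ≥ 2.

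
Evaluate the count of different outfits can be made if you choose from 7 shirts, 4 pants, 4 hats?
112
By the multiplication principle: 7 × 4 × 4 = 112.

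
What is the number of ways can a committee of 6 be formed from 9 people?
84

Solution: C(9,6) = 9! / (6! × (9-6)!)
         = 9! / (6! × 3!)
         = 84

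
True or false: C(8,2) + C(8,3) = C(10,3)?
False

Reasoning: Pascal's identity gives C(9,3) = 84, whereas C(10,3) = 120.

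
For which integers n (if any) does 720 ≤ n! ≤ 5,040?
6, 7

Explanation: n! is strictly increasing; 6! = 720 and 7! = 5,040, so valid n = 6, 7.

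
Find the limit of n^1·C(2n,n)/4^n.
∞

C(2n,n) ~ 4^n/√(πn), so n^1·C(2n,n)/4^n ~ n^(1 − 1/2)/√π → ∞.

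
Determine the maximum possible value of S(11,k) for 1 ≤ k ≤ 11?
246,730

Working:
Row S(11,k) for k = 1..11 (via S(n,k) = k·S(n−1,k) + S(n−1,k−1)): 1, 1,023, 28,501, 145,750, 246,730, 179,487, 63,987, 11,880, 1,155, 55, 1. The row is unimodal; maximum at k = 5: 246,730.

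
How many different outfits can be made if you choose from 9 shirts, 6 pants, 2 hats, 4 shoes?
432

By the multiplication principle: 9 × 6 × 2 × 4 = 432.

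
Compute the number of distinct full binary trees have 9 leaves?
1,430
Using the Catalan number formula: C_n = C(2n, n) / (n+1)
C_8 = C(16, 8) / (8+1)
     = 12870 / 9
     = 1,430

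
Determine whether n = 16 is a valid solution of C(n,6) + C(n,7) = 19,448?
Yes

Explanation: C(16,6) + C(16,7) = 8,008 + 11,440 = 19,448, which equals 19,448.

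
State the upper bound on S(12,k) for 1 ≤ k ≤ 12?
1,379,400

Solution: Row S(12,k) for k = 1..12 (via S(n,k) = k·S(n−1,k) + S(n−1,k−1)): 1, 2,047, 86,526, 611,501, 1,379,400, 1,323,652, 627,396, 159,027, 22,275, 1,705, 66, 1. The row is unimodal; maximum at k = 5: 1,379,400.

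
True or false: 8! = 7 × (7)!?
8! = 8 × 7! = 40,320, but 7 × 7! = 35,280.

Answer: False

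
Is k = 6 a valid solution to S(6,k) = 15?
No

Reasoning: S(6,6) = 6·S(5,6) + S(5,5) = 6·0 + 1 = 1, which does not equal 15.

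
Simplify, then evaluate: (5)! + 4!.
144

Reasoning: (5)! + 4! = (5)·4! + 4! = (5+1)·4! = 6·4! = 144.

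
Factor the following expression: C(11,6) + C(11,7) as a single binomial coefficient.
C(12,7)

Solution: By Pascal's identity: C(11,6) + C(11,7) = C(12,7) = 792.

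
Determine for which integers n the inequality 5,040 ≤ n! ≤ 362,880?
7, 8, 9

n! is strictly increasing; 7! = 5,040 and 9! = 362,880, so valid n = 7, 8, 9.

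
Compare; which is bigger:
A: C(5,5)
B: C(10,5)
B

Explanation: A=C(5,5)=1, B=C(10,5)=252.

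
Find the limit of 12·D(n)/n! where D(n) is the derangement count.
12/e
D(n)/n! → 1/e, so 12·D(n)/n! → 12/e.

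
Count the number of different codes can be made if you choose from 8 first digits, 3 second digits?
By the multiplication principle: 8 × 3 = 24.

Answer: 24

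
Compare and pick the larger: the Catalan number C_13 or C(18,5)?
C_13 = C(26,13)/(13+1) = 10,400,600/14 = 742,900; C(18,5) = 8,568.
Final answer: C_13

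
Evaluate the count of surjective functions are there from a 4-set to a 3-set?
36

Solution: Onto functions = 3! × S(4,3)
First compute S(4,3) via recurrence:
Using the Stirling recurrence: S(n,k) = k·S(n-1,k) + S(n-1,k-1)
S(4,3) = 3·S(3,3) + S(3,2)
         = 3·1 + 3
         = 3 + 3
         = 6
Then: 6 × 6 = 36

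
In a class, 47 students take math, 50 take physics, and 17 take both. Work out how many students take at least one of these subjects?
|A∪B| = |A|+|B|-|A∩B| = 47+50-17 = 80.

Answer: 80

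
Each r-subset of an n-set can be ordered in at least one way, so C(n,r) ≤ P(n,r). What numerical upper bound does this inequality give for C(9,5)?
15,120

Reasoning: P(9,5) = 9·8·7·6·5 = 15,120, so C(9,5) ≤ 15,120. (The bound is loose by a factor of 5! = 120: C(9,5) = 15,120/120 = 126.)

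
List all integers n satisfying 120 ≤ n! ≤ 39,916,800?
5, 6, 7, 8, 9, 10, 11

n! is strictly increasing; 5! = 120 and 11! = 39,916,800, so valid n = 5, 6, 7, 8, 9, 10, 11.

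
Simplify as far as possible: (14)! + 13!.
93,405,312,000

Reasoning: (14)! + 13! = (14)·13! + 13! = (14+1)·13! = 15·13! = 93,405,312,000.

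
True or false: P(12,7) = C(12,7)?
False

Working:
P(12,7) = 3,991,680 and C(12,7) = 792; P(n,r) = r! × C(n,r) so P > C whenever r ≥ 2.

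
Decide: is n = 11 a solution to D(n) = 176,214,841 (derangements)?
No

Solution: D(11) = (11-1)·[D(10) + D(9)] = 10·[1,334,961 + 133,496] = 14,684,570, which does not equal 176,214,841.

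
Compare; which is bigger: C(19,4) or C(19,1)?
C(19,4)=3,876, C(19,1)=19.
Final answer: C(19,4)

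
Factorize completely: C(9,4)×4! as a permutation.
C(9,4)×4! = [9!/(4!(5)!)]×4! = 9!/(5)! = P(9,4) = 3,024.

Answer: P(9,4)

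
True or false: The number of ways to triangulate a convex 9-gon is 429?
True
Triangulations of a convex 9-gon are counted by the Catalan number C_7: C_7 = C(14,7)/(7+1) = 3,432/8 = 429.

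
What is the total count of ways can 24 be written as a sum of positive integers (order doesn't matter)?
Pentagonal recurrence p(n) = p(n−1) + p(n−2) − p(n−5) − p(n−7) + …: p(24) = p(23) + p(22) − p(19) − p(17) + p(12) + p(9) − p(2) = 1,255 + 1,002 − 490 − 297 + 77 + 30 − 2 = 1,575.
Final answer: 1,575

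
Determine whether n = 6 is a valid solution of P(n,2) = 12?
P(6,2) = 6·5 = 30, which does not equal 12.
Final answer: No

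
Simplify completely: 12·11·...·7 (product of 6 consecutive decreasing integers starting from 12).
665,280

Working:
This is P(12,6) = 12!/(6)! = 665,280.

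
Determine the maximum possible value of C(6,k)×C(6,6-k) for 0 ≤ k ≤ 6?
400

C(6,k)·C(6,6-k) = C(6,k)², maximised at the centre k = 3: C(6,3)² = 400.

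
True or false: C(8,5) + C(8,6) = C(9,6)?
Pascal's identity: LHS = 56 + 28 = 84; RHS = C(9,6) = 84. Both sides agree, so the statement holds.
Final answer: True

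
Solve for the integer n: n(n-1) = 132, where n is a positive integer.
12

Reasoning: n² − n − 132 = 0, so n = (1 ± √(1 + 4·132))/2 = (1 ± √529)/2 = (1 ± 23)/2, i.e. n = 12 or n = -11. Taking the positive root, n = 12 (check: 12×11 = 132).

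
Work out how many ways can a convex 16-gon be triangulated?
Using the Catalan number formula: C_n = C(2n, n) / (n+1)
C_14 = C(28, 14) / (14+1)
     = 40116600 / 15
     = 2,674,440

Answer: 2,674,440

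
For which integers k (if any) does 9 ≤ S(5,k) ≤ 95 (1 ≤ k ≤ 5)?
2, 3, 4
S(5,1)=1; S(5,2)=15; S(5,3)=25; S(5,4)=10; S(5,5)=1. So valid k = 2, 3, 4.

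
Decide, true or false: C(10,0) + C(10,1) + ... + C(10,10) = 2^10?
True

Explanation: Binomial theorem with x = y = 1: Σ C(10,i) = (1+1)^10 = 2^10 = 1,024. The statement holds.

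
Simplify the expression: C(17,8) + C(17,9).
48,620

By Pascal's identity: C(18,9) = 48,620.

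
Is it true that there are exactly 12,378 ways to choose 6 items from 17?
False

Reasoning: C(17,6) = 12,376 ≠ 12378.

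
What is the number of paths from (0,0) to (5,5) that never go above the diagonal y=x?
42

Working:
Counted by the Catalan number C_5: C_5 = C(10,5)/(5+1) = 252/6 = 42.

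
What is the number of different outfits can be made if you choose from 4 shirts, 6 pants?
24

Explanation: By the multiplication principle: 4 × 6 = 24.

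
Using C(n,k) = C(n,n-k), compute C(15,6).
5,005

C(15,6) = C(15,9) = 5,005.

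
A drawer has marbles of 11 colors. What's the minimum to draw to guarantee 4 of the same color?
34

Explanation: Worst case: 3 of each = 33. One more: 34.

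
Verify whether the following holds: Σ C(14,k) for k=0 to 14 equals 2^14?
Binomial theorem: Σ C(14,k) = (1+1)^14 = 2^14 = 16,384; RHS 2^14 = 16,384.

Answer: True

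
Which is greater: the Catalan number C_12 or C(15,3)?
C_12

Reasoning: C_12 = C(24,12)/(12+1) = 2,704,156/13 = 208,012; C(15,3) = 455.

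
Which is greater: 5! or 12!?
5!=120, 12!=479,001,600. 12! > 5!.
Final answer: 12!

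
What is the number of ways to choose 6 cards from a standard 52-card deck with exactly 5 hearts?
50,193
13 hearts and 39 non-hearts: C(13,5) × C(39,1) = 1287 × 39 = 50,193.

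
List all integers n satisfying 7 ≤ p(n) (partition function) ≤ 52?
Tabulating p(n) via p(n) = p(n−1) + p(n−2) − p(n−5) − p(n−7) + …: p(4)=5; p(5)=7; p(6)=11; p(7)=15; p(8)=22; p(9)=30; p(10)=42; p(11)=56. So valid n = 5, 6, 7, 8, 9, 10.

Answer: 5, 6, 7, 8, 9, 10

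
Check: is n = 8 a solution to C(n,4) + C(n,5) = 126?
Yes

Solution: C(8,4) + C(8,5) = 70 + 56 = 126, which equals 126.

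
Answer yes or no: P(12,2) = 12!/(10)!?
Yes

Permutation formula P(n,k) = n!/(n-k)!: 12!/10! = 479,001,600/3,628,800 = 132 = P(12,2). The statement holds.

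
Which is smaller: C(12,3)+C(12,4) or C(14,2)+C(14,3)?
C(14,2)+C(14,3)

First=715, Second=455.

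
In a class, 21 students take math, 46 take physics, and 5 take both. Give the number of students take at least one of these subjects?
62

Reasoning: |A∪B| = |A|+|B|-|A∩B| = 21+46-5 = 62.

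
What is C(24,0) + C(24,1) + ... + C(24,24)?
16,777,216

Solution: Sum of binomial coefficients = 2^24 = 16,777,216.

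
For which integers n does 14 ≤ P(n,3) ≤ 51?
P(3,3)=6; P(4,3)=24; P(5,3)=60. So valid n = 4.

Answer: 4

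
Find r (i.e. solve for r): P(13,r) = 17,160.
4

Explanation: P(13,r) = 13·12·…·(13−r+1), a product of r factors. Multiplying down from 13: 13 = 13; 13·12 = 156; 13·12·11 = 1,716; 13·12·11·10 = 17,160 ✓ (4 factors). So r = 4.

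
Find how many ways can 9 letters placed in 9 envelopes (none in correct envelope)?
133,496

Solution: Using D(n) = (n-1)[D(n-1) + D(n-2)]:
D(9) = (9-1) × [D(8) + D(7)]
      = 8 × [14833 + 1854]
      = 8 × 16687
      = 133,496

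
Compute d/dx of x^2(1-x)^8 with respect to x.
2x^1(1-x)^8 - 8x^2(1-x)^7

Explanation: Product rule: 2x^{1}(1-x)^{8} + x^2·(-8)(1-x)^{7}.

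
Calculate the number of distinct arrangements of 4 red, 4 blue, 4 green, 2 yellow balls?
3,153,150

Solution: Multinomial: 14!/(4! × 4! × 4! × 2!) = 3,153,150.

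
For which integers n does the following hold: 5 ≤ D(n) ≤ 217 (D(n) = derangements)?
4, 5
Using D(n) = (n−1)[D(n−1) + D(n−2)] with D(1)=0, D(2)=1: D(3)=2; D(4)=9; D(5)=44; D(6)=265. So valid n = 4, 5.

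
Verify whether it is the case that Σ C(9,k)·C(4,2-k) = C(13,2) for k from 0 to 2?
True
Vandermonde's identity gives C(13,2) = 78; RHS C(13,2) = 78.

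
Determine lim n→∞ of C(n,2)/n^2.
1/2

Solution: C(n,2) ≈ n^2/2! for large n. Limit = 1/2! = 1/2.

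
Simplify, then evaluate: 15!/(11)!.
32,760

Reasoning: This equals 15×14×...×12 = 32,760.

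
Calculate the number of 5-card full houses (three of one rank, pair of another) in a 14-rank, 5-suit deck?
18,200
Triple rank: 14. Triple suits: C(5,3)=10. Pair rank: 13. Pair suits: C(5,2)=10. Total: 18,200.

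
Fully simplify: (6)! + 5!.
840
(6)! + 5! = (6)·5! + 5! = (6+1)·5! = 7·5! = 840.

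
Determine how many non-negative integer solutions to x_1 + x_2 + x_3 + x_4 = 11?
C(11+4-1, 4-1) = 364.
Final answer: 364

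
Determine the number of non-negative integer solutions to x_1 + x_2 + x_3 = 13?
105

Working:
C(13+3-1, 3-1) = 105.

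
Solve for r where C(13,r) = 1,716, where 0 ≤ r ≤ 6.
6

Reasoning: C(13,r) is increasing for 0 ≤ r ≤ 6. Stepping up (C(13,r+1) = C(13,r)·(13−r)/(r+1)): C(13,1) = 13, C(13,2) = 78, C(13,3) = 286, C(13,4) = 715, C(13,5) = 1,287, C(13,6) = 1,716 ✓. So r = 6.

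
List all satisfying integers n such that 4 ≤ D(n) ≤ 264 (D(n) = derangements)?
Using D(n) = (n−1)[D(n−1) + D(n−2)] with D(1)=0, D(2)=1: D(3)=2; D(4)=9; D(5)=44; D(6)=265. So valid n = 4, 5.

Answer: 4, 5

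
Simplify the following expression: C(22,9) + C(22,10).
1,144,066

By Pascal's identity: C(23,10) = 1,144,066.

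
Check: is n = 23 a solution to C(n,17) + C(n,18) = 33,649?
No

Explanation: C(23,17) + C(23,18) = 100,947 + 33,649 = 134,596, which does not equal 33,649.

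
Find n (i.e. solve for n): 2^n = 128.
7

Explanation: 2^7 = 128, so n = 7.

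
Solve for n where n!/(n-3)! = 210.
7

Explanation: n!/(n-3)! = n×(n-1)×(n-2), a product of 3 consecutive integers ≈ (n−1)^3. 210^(1/3) + 1 ≈ 6.9; check n = 7: 7×6×5 = 210 ✓. So n = 7.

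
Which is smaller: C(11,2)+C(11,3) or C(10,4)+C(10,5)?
C(11,2)+C(11,3)

Explanation: First=220, Second=462.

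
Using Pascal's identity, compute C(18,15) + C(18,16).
969

Reasoning: C(18,15) + C(18,16) = C(19,16) = 969.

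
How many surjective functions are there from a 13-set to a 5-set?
Onto functions = 5! × S(13,5)
First compute S(13,5) via recurrence:
Using the Stirling recurrence: S(n,k) = k·S(n-1,k) + S(n-1,k-1)
S(13,5) = 5·S(12,5) + S(12,4)
         = 5·1379400 + 611501
         = 6897000 + 611501
         = 7,508,501
Then: 120 × 7508501 = 901,020,120
Final answer: 901,020,120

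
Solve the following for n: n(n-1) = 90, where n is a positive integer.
n² − n − 90 = 0, so n = (1 ± √(1 + 4·90))/2 = (1 ± √361)/2 = (1 ± 19)/2, i.e. n = 10 or n = -9. Taking the positive root, n = 10 (check: 10×9 = 90).
Final answer: 10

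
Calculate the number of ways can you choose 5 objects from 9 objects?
126

Explanation: C(9,5) = 9! / (5! × (9-5)!)
         = 9! / (5! × 4!)
         = 126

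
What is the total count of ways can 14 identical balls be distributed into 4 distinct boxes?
680

Solution: C(14+4-1, 4-1) = C(17, 3) = 680.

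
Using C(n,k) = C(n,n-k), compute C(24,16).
735,471
C(24,16) = C(24,8) = 735,471.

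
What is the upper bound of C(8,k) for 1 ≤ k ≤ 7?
C(8,k) is maximised at the centre of the row: C(8,4) = 70.

Answer: 70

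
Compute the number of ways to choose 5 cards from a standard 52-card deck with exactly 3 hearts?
211,926

Reasoning: 13 hearts and 39 non-hearts: C(13,3) × C(39,2) = 286 × 741 = 211,926.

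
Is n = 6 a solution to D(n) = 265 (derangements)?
D(6) = (6-1)·[D(5) + D(4)] = 5·[44 + 9] = 265, which equals 265.

Answer: Yes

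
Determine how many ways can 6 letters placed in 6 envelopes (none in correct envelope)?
Using D(n) = (n-1)[D(n-1) + D(n-2)]:
D(6) = (6-1) × [D(5) + D(4)]
      = 5 × [44 + 9]
      = 5 × 53
      = 265

Answer: 265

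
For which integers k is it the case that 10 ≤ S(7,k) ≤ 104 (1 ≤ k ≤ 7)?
2, 6

Working:
S(7,1)=1; S(7,2)=63; S(7,3)=301; S(7,4)=350; S(7,5)=140; S(7,6)=21; S(7,7)=1. So valid k = 2, 6.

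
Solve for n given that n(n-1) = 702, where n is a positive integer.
27

n² − n − 702 = 0, so n = (1 ± √(1 + 4·702))/2 = (1 ± √2,809)/2 = (1 ± 53)/2, i.e. n = 27 or n = -26. Taking the positive root, n = 27 (check: 27×26 = 702).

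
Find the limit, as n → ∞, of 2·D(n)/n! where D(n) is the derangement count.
D(n)/n! → 1/e, so 2·D(n)/n! → 2/e.
Final answer: 2/e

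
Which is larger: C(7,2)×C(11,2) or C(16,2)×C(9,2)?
C(16,2)×C(9,2)

C(7,2)×C(11,2)=1,155, C(16,2)×C(9,2)=4,320.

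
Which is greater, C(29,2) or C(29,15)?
C(29,15)

C(29,2)=406, C(29,15)=77,558,760.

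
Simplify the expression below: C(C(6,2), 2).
105

C(6,2) = 15, then C(15, 2) = 105.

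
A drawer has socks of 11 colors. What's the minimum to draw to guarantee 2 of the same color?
12

Reasoning: Worst case: 1 of each = 11. One more: 12.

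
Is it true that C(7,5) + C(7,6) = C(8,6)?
True
Pascal's identity: LHS = 21 + 7 = 28; RHS = C(8,6) = 28. Both sides agree, so the statement holds.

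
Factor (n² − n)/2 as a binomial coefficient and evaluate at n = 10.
C(n,2); C(10,2) = 45
(n² − n)/2 = n(n−1)/2 = C(n,2). At n = 10: C(10,2) = 45.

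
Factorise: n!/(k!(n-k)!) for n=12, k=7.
C(12,7) = 792

Explanation: This is the binomial coefficient C(12,7) = 792.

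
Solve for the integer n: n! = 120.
5
n! is strictly increasing. 3! = 6, 4! = 24, 5! = 120 ✓. So n = 5.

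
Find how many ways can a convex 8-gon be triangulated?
132

Solution: Using the Catalan number formula: C_n = C(2n, n) / (n+1)
C_6 = C(12, 6) / (6+1)
     = 924 / 7
     = 132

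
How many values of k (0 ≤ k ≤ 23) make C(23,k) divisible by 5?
4

Explanation: Checking C(23,k) mod 5 for k = 0..23: divisible at k = 4, 9, 14, 19. That's 4 values.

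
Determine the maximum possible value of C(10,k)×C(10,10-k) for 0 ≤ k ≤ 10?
63,504
C(10,k)·C(10,10-k) = C(10,k)², maximised at the centre k = 5: C(10,5)² = 63,504.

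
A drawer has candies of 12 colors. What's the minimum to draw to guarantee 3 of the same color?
Worst case: 2 of each = 24. One more: 25.

Answer: 25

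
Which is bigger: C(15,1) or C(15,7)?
C(15,7)

Working:
C(15,1)=15, C(15,7)=6,435.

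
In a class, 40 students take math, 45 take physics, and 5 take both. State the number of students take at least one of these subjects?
80

Working:
|A∪B| = |A|+|B|-|A∩B| = 40+45-5 = 80.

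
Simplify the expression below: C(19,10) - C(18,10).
48,620

C(19,10) - C(18,10) = C(18,9) = 48,620.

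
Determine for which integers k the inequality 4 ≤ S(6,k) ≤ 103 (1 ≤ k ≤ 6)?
S(6,1)=1; S(6,2)=31; S(6,3)=90; S(6,4)=65; S(6,5)=15; S(6,6)=1. So valid k = 2, 3, 4, 5.

Answer: 2, 3, 4, 5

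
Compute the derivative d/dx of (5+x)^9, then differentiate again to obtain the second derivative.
First derivative: 9(5+x)^{8}. Second derivative: 9·8·(5+x)^{7} = 72(5+x)^{7}.

Answer: 72(5+x)^7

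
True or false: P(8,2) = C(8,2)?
P(8,2) = 56 and C(8,2) = 28; P(n,r) = r! × C(n,r) so P > C whenever r ≥ 2.

Answer: False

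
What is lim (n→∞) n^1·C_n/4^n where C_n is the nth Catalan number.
0

Working:
C_n ~ 4^n/(n^(3/2)√π), so n^1·C_n/4^n ~ n^(1 − 3/2)/√π → 0.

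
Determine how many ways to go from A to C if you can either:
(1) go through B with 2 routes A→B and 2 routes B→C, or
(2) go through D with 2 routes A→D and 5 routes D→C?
Route via B: 2×2=4. Route via D: 2×5=10. Total: 14.

Answer: 14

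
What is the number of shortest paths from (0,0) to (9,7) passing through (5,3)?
To (5,3): C(8,5)=56. From there: C(8,4)=70. Total: 3,920.

Answer: 3,920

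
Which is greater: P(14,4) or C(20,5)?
P(14,4)

Explanation: P(14,4)=24,024, C(20,5)=15,504.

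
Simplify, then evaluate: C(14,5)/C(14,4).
2

Explanation: C(n,k+1)/C(n,k) = (n−k)/(k+1). Here (14−4)/(4+1) = 10/5 = 2.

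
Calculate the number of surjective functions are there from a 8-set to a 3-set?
5,796

Explanation: Onto functions = 3! × S(8,3)
First compute S(8,3) via recurrence:
Using the Stirling recurrence: S(n,k) = k·S(n-1,k) + S(n-1,k-1)
S(8,3) = 3·S(7,3) + S(7,2)
         = 3·301 + 63
         = 903 + 63
         = 966
Then: 6 × 966 = 5,796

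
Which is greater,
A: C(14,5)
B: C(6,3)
A

A=C(14,5)=2,002, B=C(6,3)=20.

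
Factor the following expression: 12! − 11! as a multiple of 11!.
11 × 11! = 439,084,800

Working:
12! − 11! = 12·11! − 11! = (12 − 1)·11! = 11 × 11! = 439,084,800.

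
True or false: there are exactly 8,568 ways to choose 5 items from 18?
True

C(18,5) = 8,568.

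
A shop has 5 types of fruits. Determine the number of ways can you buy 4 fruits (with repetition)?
Stars and bars: C(4+5-1, 4) = C(8, 4) = 70.

Answer: 70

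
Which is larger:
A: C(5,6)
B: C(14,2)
A=C(5,6)=0, B=C(14,2)=91.
Final answer: B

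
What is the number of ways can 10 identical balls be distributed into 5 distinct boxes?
1,001

Explanation: C(10+5-1, 5-1) = C(14, 4) = 1,001.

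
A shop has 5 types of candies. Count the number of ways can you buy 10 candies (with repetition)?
1,001

Explanation: Stars and bars: C(10+5-1, 10) = C(14, 10) = 1,001.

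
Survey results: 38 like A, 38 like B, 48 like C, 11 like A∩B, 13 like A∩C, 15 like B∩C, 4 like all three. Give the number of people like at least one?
|A∪B∪C| = 38+38+48-11-13-15+4 = 89.
Final answer: 89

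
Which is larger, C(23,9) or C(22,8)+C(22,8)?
C(23,9)

Working:
C(23,9)=817,190; C(22,8)+C(22,8)=319,770+319,770=639,540.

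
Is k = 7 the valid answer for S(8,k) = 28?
Yes

Explanation: S(8,7) = 7·S(7,7) + S(7,6) = 7·1 + 21 = 28, which equals 28.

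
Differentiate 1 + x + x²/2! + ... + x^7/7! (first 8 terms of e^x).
1 + x + x²/2! + ... + x^6/6!

Explanation: Differentiating term by term gives the first 7 terms of e^x.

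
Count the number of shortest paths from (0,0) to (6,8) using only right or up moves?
Choose 6 rights from 14 moves: C(14,6) = 3,003.

Answer: 3,003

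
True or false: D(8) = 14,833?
Derangements of 8 elements: D(8) = (8-1)·[D(7) + D(6)] = 7·[1,854 + 265] = 14,833.
Final answer: True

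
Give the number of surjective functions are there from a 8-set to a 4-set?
40,824

Solution: Onto functions = 4! × S(8,4)
First compute S(8,4) via recurrence:
Using the Stirling recurrence: S(n,k) = k·S(n-1,k) + S(n-1,k-1)
S(8,4) = 4·S(7,4) + S(7,3)
         = 4·350 + 301
         = 1400 + 301
         = 1,701
Then: 24 × 1701 = 40,824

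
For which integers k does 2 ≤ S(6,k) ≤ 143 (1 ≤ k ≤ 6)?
S(6,1)=1; S(6,2)=31; S(6,3)=90; S(6,4)=65; S(6,5)=15; S(6,6)=1. So valid k = 2, 3, 4, 5.
Final answer: 2, 3, 4, 5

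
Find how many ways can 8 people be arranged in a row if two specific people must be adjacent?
10,080

Explanation: Treat pair as unit: (8-1)! arrangements × 2 internal orders = 10,080.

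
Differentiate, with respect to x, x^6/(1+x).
(6x^5(1+x) - x^6)/(1+x)²

Explanation: Quotient rule: [6x^{5}(1+x) - x^6]/(1+x)².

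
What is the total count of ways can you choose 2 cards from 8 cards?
28

Solution: C(8,2) = 8! / (2! × (8-2)!)
         = 8! / (2! × 6!)
         = 28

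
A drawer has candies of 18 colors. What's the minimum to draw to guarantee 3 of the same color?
37

Reasoning: Worst case: 2 of each = 36. One more: 37.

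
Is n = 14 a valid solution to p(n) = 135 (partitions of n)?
Yes

Working:
Pentagonal recurrence p(n) = p(n−1) + p(n−2) − p(n−5) − p(n−7) + …: p(14) = p(13) + p(12) − p(9) − p(7) + p(2) = 101 + 77 − 30 − 15 + 2 = 135, which equals 135.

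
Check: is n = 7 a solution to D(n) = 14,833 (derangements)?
No

Reasoning: D(7) = (7-1)·[D(6) + D(5)] = 6·[265 + 44] = 1,854, which does not equal 14,833.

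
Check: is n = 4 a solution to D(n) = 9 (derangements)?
Yes

D(4) = (4-1)·[D(3) + D(2)] = 3·[2 + 1] = 9, which equals 9.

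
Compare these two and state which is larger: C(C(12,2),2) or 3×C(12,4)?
C(C(12,2),2)=2,145, 3×C(12,4)=1,485.
Final answer: C(C(12,2),2)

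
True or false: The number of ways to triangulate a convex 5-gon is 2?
False

Working:
Triangulations of a convex 5-gon are counted by the Catalan number C_3: C_3 = C(6,3)/(3+1) = 20/4 = 5.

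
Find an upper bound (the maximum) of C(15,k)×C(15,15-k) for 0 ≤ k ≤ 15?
41,409,225

Solution: C(15,k)·C(15,15-k) = C(15,k)², maximised at the centre k = 7: C(15,7)² = 41,409,225.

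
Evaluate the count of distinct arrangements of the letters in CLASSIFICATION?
Word has 14 letters (C=2, L=1, A=2, S=2, I=3, F=1, T=1, O=1, N=1). Arrangements: 14!/Π(k!) = 1,816,214,400.
Final answer: 1,816,214,400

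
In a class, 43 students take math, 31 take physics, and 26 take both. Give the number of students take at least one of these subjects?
|A∪B| = |A|+|B|-|A∩B| = 43+31-26 = 48.
Final answer: 48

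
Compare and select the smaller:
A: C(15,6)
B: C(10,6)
B

Solution: A=C(15,6)=5,005, B=C(10,6)=210.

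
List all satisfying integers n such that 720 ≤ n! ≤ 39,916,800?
6, 7, 8, 9, 10, 11

Reasoning: n! is strictly increasing; 6! = 720 and 11! = 39,916,800, so valid n = 6, 7, 8, 9, 10, 11.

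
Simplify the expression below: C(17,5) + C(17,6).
18,564

Working:
By Pascal's identity: C(18,6) = 18,564.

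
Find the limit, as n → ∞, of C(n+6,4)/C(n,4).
1
Both numerator and denominator grow as n^4/4! for large n, so the ratio → 1.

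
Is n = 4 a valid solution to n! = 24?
Yes

4! = 4·3! = 4·6 = 24, which equals 24.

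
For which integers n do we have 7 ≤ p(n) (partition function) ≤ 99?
5, 6, 7, 8, 9, 10, 11, 12

Reasoning: Tabulating p(n) via p(n) = p(n−1) + p(n−2) − p(n−5) − p(n−7) + …: p(4)=5; p(5)=7; p(6)=11; p(7)=15; p(8)=22; p(9)=30; p(10)=42; p(11)=56; p(12)=77; p(13)=101. So valid n = 5, 6, 7, 8, 9, 10, 11, 12.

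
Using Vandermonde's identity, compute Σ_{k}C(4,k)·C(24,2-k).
= C(4+24,2) = C(28,2) = 378.

Answer: 378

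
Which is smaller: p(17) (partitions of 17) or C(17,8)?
Pentagonal recurrence p(n) = p(n−1) + p(n−2) − p(n−5) − p(n−7) + …: p(17) = p(16) + p(15) − p(12) − p(10) + p(5) + p(2) = 231 + 176 − 77 − 42 + 7 + 2 = 297; C(17,8) = 24,310.

Answer: p(17)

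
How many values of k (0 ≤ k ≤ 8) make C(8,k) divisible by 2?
7

Working:
Checking C(8,k) mod 2 for k = 0..8: divisible at k = 1, 2, 3, 4, 5, 6, 7. That's 7 values.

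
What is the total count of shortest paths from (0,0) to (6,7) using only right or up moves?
1,716

Solution: Choose 6 rights from 13 moves: C(13,6) = 1,716.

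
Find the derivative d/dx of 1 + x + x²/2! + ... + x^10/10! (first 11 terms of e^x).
Differentiating term by term gives the first 10 terms of e^x.
Final answer: 1 + x + x²/2! + ... + x^9/9!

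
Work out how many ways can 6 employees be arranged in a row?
Arrangements of 6 distinct objects: 6! = 720.
Final answer: 720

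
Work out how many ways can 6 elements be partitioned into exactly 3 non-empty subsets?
90

This equals S(6,3), the Stirling number of the 2nd kind.
Using the Stirling recurrence: S(n,k) = k·S(n-1,k) + S(n-1,k-1)
S(6,3) = 3·S(5,3) + S(5,2)
         = 3·25 + 15
         = 75 + 15
         = 90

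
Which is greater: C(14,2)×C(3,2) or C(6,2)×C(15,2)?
C(14,2)×C(3,2)=273, C(6,2)×C(15,2)=1,575.
Final answer: C(6,2)×C(15,2)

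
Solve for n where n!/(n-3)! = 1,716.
n!/(n-3)! = n×(n-1)×(n-2), a product of 3 consecutive integers ≈ (n−1)^3. 1,716^(1/3) + 1 ≈ 13.0; check n = 13: 13×12×11 = 1,716 ✓. So n = 13.
Final answer: 13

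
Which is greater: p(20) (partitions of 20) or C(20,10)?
C(20,10)

Solution: Pentagonal recurrence p(n) = p(n−1) + p(n−2) − p(n−5) − p(n−7) + …: p(20) = p(19) + p(18) − p(15) − p(13) + p(8) + p(5) = 490 + 385 − 176 − 101 + 22 + 7 = 627; C(20,10) = 184,756.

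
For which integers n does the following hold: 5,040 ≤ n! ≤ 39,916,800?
n! is strictly increasing; 7! = 5,040 and 11! = 39,916,800, so valid n = 7, 8, 9, 10, 11.
Final answer: 7, 8, 9, 10, 11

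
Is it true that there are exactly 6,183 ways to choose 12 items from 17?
False

Explanation: C(17,12) = 6,188 ≠ 6183.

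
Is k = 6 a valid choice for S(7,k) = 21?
Yes

Solution: S(7,6) = 6·S(6,6) + S(6,5) = 6·1 + 15 = 21, which equals 21.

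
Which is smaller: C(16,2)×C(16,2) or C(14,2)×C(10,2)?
C(14,2)×C(10,2)

Solution: C(16,2)×C(16,2)=14,400, C(14,2)×C(10,2)=4,095.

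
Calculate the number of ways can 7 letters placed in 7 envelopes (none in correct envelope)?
1,854

Solution: Using D(n) = (n-1)[D(n-1) + D(n-2)]:
D(7) = (7-1) × [D(6) + D(5)]
      = 6 × [265 + 44]
      = 6 × 309
      = 1,854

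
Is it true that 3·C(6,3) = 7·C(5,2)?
Absorption identity k·C(n,k) = n·C(n-1,k-1). LHS = 3·20 = 60; RHS = 7·10 = 70.

Answer: False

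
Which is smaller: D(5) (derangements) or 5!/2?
D(5)
D(5) = (5-1)·[D(4) + D(3)] = 4·[9 + 2] = 44; 5!/2 = 120/2 = 60.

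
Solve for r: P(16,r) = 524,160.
5

Working:
P(16,r) = 16·15·…·(16−r+1), a product of r factors. Multiplying down from 16: 16 = 16; 16·15 = 240; 16·15·14 = 3,360; 16·15·14·13 = 43,680; 16·15·14·13·12 = 524,160 ✓ (5 factors). So r = 5.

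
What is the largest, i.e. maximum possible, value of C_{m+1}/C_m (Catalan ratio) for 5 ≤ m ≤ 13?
18/5

Solution: C_{m+1}/C_m = 2(2m+1)/(m+2), which increases with m. Maximum at m = 13: 2·27/15 = 18/5.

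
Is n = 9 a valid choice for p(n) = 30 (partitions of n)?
Yes
Pentagonal recurrence p(n) = p(n−1) + p(n−2) − p(n−5) − p(n−7) + …: p(9) = p(8) + p(7) − p(4) − p(2) = 22 + 15 − 5 − 2 = 30, which equals 30.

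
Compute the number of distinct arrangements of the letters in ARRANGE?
1,260

Word has 7 letters (A=2, R=2, N=1, G=1, E=1). Arrangements: 7!/Π(k!) = 1,260.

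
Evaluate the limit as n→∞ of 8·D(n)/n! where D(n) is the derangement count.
8/e

D(n)/n! → 1/e, so 8·D(n)/n! → 8/e.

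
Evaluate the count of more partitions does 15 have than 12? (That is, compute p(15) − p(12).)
99

Working:
Pentagonal recurrence p(n) = p(n−1) + p(n−2) − p(n−5) − p(n−7) + …: p(15) = p(14) + p(13) − p(10) − p(8) + p(3) + p(0) = 135 + 101 − 42 − 22 + 3 + 1 = 176.
p(12) = p(11) + p(10) − p(7) − p(5) + p(0) = 56 + 42 − 15 − 7 + 1 = 77.
Difference = 176 − 77 = 99.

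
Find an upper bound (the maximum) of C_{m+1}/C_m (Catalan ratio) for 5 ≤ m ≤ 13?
18/5

Explanation: C_{m+1}/C_m = 2(2m+1)/(m+2), which increases with m. Maximum at m = 13: 2·27/15 = 18/5.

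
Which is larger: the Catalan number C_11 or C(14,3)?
C_11

Explanation: C_11 = C(22,11)/(11+1) = 705,432/12 = 58,786; C(14,3) = 364.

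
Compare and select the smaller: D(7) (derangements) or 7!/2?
D(7)

Solution: D(7) = (7-1)·[D(6) + D(5)] = 6·[265 + 44] = 1,854; 7!/2 = 5,040/2 = 2,520.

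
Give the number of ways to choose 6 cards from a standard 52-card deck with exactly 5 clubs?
50,193

Working:
13 clubs and 39 non-clubs: C(13,5) × C(39,1) = 1287 × 39 = 50,193.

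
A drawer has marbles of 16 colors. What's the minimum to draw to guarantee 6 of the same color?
81

Worst case: 5 of each = 80. One more: 81.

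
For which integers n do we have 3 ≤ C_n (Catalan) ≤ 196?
3, 4, 5, 6

Working:
C_2=2; C_3=5; C_4=14; C_5=42; C_6=132; C_7=429. So valid n = 3, 4, 5, 6.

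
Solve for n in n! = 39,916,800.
11

Reasoning: n! is strictly increasing. 9! = 362,880, 10! = 3,628,800, 11! = 39,916,800 ✓. So n = 11.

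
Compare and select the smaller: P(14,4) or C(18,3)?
C(18,3)

Working:
P(14,4)=24,024, C(18,3)=816.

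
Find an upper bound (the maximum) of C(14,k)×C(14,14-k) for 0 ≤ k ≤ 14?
11,778,624
C(14,k)·C(14,14-k) = C(14,k)², maximised at the centre k = 7: C(14,7)² = 11,778,624.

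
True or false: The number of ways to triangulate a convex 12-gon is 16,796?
Triangulations of a convex 12-gon are counted by the Catalan number C_10: C_10 = C(20,10)/(10+1) = 184,756/11 = 16,796.

Answer: True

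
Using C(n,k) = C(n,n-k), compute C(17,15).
C(17,15) = C(17,2) = 136.
Final answer: 136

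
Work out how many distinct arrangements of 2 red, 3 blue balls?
10

Explanation: Multinomial: 5!/(2! × 3!) = 10.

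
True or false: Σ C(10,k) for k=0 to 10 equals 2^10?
True

Binomial theorem: Σ C(10,k) = (1+1)^10 = 2^10 = 1,024; RHS 2^10 = 1,024.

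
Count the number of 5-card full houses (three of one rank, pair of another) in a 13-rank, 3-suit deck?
468

Triple rank: 13. Triple suits: C(3,3)=1. Pair rank: 12. Pair suits: C(3,2)=3. Total: 468.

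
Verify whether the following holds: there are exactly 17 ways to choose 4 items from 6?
False
C(6,4) = 15 ≠ 17.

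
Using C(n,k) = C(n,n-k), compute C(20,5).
15,504

Reasoning: C(20,5) = C(20,15) = 15,504.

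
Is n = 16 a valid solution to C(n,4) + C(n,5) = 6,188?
Yes

Reasoning: C(16,4) + C(16,5) = 1,820 + 4,368 = 6,188, which equals 6,188.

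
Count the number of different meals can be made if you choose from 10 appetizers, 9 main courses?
90

Working:
By the multiplication principle: 10 × 9 = 90.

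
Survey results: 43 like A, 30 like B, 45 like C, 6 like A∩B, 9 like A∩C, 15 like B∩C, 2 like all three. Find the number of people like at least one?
90

Working:
|A∪B∪C| = 43+30+45-6-9-15+2 = 90.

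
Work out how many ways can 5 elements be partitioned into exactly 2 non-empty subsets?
15

This equals S(5,2), the Stirling number of the 2nd kind.
Using the Stirling recurrence: S(n,k) = k·S(n-1,k) + S(n-1,k-1)
S(5,2) = 2·S(4,2) + S(4,1)
         = 2·7 + 1
         = 14 + 1
         = 15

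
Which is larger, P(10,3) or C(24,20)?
C(24,20)

Explanation: P(10,3)=720, C(24,20)=10,626.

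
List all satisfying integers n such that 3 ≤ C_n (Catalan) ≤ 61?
3, 4, 5

Reasoning: C_2=2; C_3=5; C_4=14; C_5=42; C_6=132. So valid n = 3, 4, 5.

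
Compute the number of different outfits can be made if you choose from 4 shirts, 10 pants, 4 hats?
160

Working:
By the multiplication principle: 4 × 10 × 4 = 160.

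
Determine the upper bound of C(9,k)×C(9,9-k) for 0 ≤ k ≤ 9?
15,876

Reasoning: C(9,k)·C(9,9-k) = C(9,k)², maximised at the centre k = 4: C(9,4)² = 15,876.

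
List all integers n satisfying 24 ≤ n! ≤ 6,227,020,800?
4, 5, 6, 7, 8, 9, 10, 11, 12, 13

Solution: n! is strictly increasing; 4! = 24 and 13! = 6,227,020,800, so valid n = 4, 5, 6, 7, 8, 9, 10, 11, 12, 13.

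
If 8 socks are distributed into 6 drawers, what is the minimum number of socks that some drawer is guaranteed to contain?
2

Reasoning: Pigeonhole: ⌈8/6⌉ = 2.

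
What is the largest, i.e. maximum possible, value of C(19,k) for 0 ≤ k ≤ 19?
92,378

Explanation: Maximum at k = 9 or k = 10: C(19,9) = 92,378.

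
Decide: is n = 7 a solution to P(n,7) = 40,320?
No

P(7,7) = 7·6·5·4·3·2·1 = 5,040, which does not equal 40,320.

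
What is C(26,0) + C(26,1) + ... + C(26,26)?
Sum of binomial coefficients = 2^26 = 67,108,864.
Final answer: 67,108,864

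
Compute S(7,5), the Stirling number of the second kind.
Using the Stirling recurrence: S(n,k) = k·S(n-1,k) + S(n-1,k-1)
S(7,5) = 5·S(6,5) + S(6,4)
         = 5·15 + 65
         = 75 + 65
         = 140

Answer: 140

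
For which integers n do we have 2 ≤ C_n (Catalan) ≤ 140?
C_1=1; C_2=2; C_3=5; C_4=14; C_5=42; C_6=132; C_7=429. So valid n = 2, 3, 4, 5, 6.

Answer: 2, 3, 4, 5, 6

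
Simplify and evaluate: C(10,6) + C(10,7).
330

Solution: By Pascal's identity: C(11,7) = 330.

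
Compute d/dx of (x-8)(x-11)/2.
(2x - 19)/2

Reasoning: d/dx[(x-8)(x-11)] = (x-11) + (x-8) = 2x - 19. Dividing by 2 gives (2x - 19)/2.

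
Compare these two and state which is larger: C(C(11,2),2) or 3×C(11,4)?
C(C(11,2),2)

Explanation: C(C(11,2),2)=1,485, 3×C(11,4)=990.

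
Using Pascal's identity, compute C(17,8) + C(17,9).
C(17,8) + C(17,9) = C(18,9) = 48,620.

Answer: 48,620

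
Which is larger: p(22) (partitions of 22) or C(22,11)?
C(22,11)

Pentagonal recurrence p(n) = p(n−1) + p(n−2) − p(n−5) − p(n−7) + …: p(22) = p(21) + p(20) − p(17) − p(15) + p(10) + p(7) − p(0) = 792 + 627 − 297 − 176 + 42 + 15 − 1 = 1,002; C(22,11) = 705,432.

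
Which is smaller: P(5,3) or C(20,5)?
P(5,3)

Explanation: P(5,3)=60, C(20,5)=15,504.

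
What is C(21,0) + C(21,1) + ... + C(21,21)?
2,097,152

Solution: Sum of binomial coefficients = 2^21 = 2,097,152.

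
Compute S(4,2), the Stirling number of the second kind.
Using the Stirling recurrence: S(n,k) = k·S(n-1,k) + S(n-1,k-1)
S(4,2) = 2·S(3,2) + S(3,1)
         = 2·3 + 1
         = 6 + 1
         = 7
Final answer: 7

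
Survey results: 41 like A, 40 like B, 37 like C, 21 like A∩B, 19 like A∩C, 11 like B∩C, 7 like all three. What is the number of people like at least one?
|A∪B∪C| = 41+40+37-21-19-11+7 = 74.

Answer: 74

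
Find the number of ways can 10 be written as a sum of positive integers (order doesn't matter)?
42

Working:
Pentagonal recurrence p(n) = p(n−1) + p(n−2) − p(n−5) − p(n−7) + …: p(10) = p(9) + p(8) − p(5) − p(3) = 30 + 22 − 7 − 3 = 42.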